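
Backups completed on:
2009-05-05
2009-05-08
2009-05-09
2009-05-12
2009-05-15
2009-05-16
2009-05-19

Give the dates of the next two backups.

Every event lands on a Tuesday or Friday or Saturday (gaps cycle 3, 1, 3, 3, 1, 3).
So the schedule is: every Tuesday, Friday and Saturday.
Next Friday: 2009-05-22.
The following Saturday is 2009-05-23.

2009-05-22, 2009-05-23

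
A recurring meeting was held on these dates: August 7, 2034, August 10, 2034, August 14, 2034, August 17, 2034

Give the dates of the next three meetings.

August 21, 2034; August 24, 2034; August 28, 2034

Every event lands on a Monday or Thursday (gaps cycle 3, 4, 3).
So the schedule is: every Monday and Thursday.
The following Monday is August 21, 2034.
The following Thursday is August 24, 2034.
Next Monday: August 28, 2034.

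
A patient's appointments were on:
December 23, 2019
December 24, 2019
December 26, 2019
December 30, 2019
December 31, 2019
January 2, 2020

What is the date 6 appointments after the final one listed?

January 16, 2020

Gaps: 1, 2, 4, 1, 2 days — not constant, but cyclic with period 3.
The events fall on every Monday, Tuesday and Thursday.
Next Monday: January 6, 2020.
Next Tuesday: January 7, 2020.
Next Thursday: January 9, 2020.
The following Monday is January 13, 2020.
Next Tuesday: January 14, 2020.
Next Thursday: January 16, 2020.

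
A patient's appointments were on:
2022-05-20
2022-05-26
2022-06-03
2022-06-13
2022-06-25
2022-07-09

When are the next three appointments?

2022-07-25, 2022-08-12, 2022-09-01

The spacing grows by 2 each time: 6, 8, 10, 12, 14 days.
Next gap: 16 days. 2022-07-09 + 16 days = 2022-07-25.
Next gap: 18 days. 2022-07-25 + 18 days = 2022-08-12.
Next gap: 20 days. 2022-08-12 + 20 days = 2022-09-01.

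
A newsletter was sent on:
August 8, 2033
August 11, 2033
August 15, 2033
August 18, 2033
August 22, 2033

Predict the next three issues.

August 25, 2033; August 29, 2033; September 1, 2033

The gap pattern 3, 4, 3, 4 repeats every 2 events.
These are the Mondays and Thursdays of each week.
Next Thursday: August 25, 2033.
The following Monday is August 29, 2033.
Next Thursday: September 1, 2033.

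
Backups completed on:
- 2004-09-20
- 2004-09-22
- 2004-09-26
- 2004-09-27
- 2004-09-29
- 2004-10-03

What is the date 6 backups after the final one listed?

2004-10-17

Every event lands on a Monday or Wednesday or Sunday (gaps cycle 2, 4, 1, 2, 4).
So the schedule is: every Monday, Wednesday and Sunday.
Next Monday: 2004-10-04.
The following Wednesday is 2004-10-06.
The following Sunday is 2004-10-10.
The following Monday is 2004-10-11.
Next Wednesday: 2004-10-13.
Next Sunday: 2004-10-17.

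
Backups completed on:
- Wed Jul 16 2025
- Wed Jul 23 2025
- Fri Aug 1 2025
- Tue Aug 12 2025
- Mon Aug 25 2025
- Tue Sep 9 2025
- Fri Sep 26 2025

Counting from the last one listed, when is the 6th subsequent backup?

Tue Feb 17 2026

Gaps: 7, 9, 11, 13, 15, 17 days — each gap is 2 larger than the previous one.
Next gap: 19 days. Fri Sep 26 2025 + 19 days = Wed Oct 15 2025.
Next gap: 21 days. Wed Oct 15 2025 + 21 days = Wed Nov 5 2025.
Next gap: 23 days. Wed Nov 5 2025 + 23 days = Fri Nov 28 2025.
Next gap: 25 days. Fri Nov 28 2025 + 25 days = Tue Dec 23 2025.
Next gap: 27 days. Tue Dec 23 2025 + 27 days = Mon Jan 19 2026.
Next gap: 29 days. Mon Jan 19 2026 + 29 days = Tue Feb 17 2026.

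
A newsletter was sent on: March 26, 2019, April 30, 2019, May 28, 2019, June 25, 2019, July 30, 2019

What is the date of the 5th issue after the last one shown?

These are Tuesdays with 35, 28, 28, 35-day gaps.
Each is the final Tuesday of its month — April 30, 2019 is past the 28th, so '4th Tuesday' doesn't fit.
Last Tuesday of August 2019: August 27, 2019.
Last Tuesday of September 2019: September 24, 2019.
Last Tuesday of October 2019: October 29, 2019.
November 2019 ends with Tuesday November 26, 2019.
December 2019 ends with Tuesday December 31, 2019.

December 31, 2019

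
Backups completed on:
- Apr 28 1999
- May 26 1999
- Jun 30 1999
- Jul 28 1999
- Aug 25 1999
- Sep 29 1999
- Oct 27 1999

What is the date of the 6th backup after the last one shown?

Apr 26 2000

These are Wednesdays with 28, 35, 28, 28, 35, 28-day gaps.
Each is the final Wednesday of its month — Jun 30 1999 is past the 28th, so '4th Wednesday' doesn't fit.
Last Wednesday of November 1999: Nov 24 1999.
December 1999 ends with Wednesday Dec 29 1999.
Last Wednesday of January 2000: Jan 26 2000.
Last Wednesday of February 2000: Feb 23 2000.
March 2000 ends with Wednesday Mar 29 2000.
Last Wednesday of April 2000: Apr 26 2000.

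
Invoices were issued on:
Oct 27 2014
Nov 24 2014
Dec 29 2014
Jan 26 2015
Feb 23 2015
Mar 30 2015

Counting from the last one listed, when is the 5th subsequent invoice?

All Mondays; the gaps (28, 35, 28, 28, 35) vary with month length.
This is the last Monday of each month.
April 2015 ends with Monday Apr 27 2015.
May 2015 ends with Monday May 25 2015.
June 2015 ends with Monday Jun 29 2015.
July 2015 ends with Monday Jul 27 2015.
Last Monday of August 2015: Aug 31 2015.

Aug 31 2015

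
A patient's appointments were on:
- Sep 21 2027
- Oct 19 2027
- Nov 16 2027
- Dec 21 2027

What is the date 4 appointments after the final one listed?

Apr 18 2028

Gaps: 28, 28, 35 days — a mix of 28 and 35. Every date is a Tuesday.
Each is the 3rd Tuesday of its month.
3rd Tuesday of January 2028: Jan 18 2028.
February 2028 — 3rd Tuesday is Feb 15 2028.
March 2028 — 3rd Tuesday is Mar 21 2028.
3rd Tuesday of April 2028: Apr 18 2028.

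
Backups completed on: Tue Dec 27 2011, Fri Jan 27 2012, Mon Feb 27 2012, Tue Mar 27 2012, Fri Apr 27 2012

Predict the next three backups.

Sun May 27 2012, Wed Jun 27 2012, Fri Jul 27 2012

Gaps: 31, 31, 29, 31 days — not constant. Every event is on the 27th of the month.
Pattern: the 27th of each month.
May 2012: Sun May 27 2012.
Next: June 2012 → Wed Jun 27 2012.
July 2012: Fri Jul 27 2012.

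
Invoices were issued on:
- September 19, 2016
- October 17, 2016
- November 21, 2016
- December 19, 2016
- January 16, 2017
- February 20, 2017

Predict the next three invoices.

March 20, 2017; April 17, 2017; May 15, 2017

Gaps: 28, 35, 28, 28, 35 days — a mix of 28 and 35. Every date is a Monday.
Each is the 3rd Monday of its month.
3rd Monday of March 2017: March 20, 2017.
3rd Monday of April 2017: April 17, 2017.
May 2017 — 3rd Monday is May 15, 2017.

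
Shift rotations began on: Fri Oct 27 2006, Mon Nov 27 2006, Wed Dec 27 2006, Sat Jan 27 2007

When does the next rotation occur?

Tue Feb 27 2007

Gaps: 31, 30, 31 days — not constant. Every event is on the 27th of the month.
Pattern: the 27th of each month.
Next: February 2007 → Tue Feb 27 2007.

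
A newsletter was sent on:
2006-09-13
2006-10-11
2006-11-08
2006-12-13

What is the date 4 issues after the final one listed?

2007-04-11

Gaps: 28, 28, 35 days — a mix of 28 and 35. Every date is a Wednesday.
Each is the 2nd Wednesday of its month.
January 2007 — 2nd Wednesday is 2007-01-10.
February 2007 — 2nd Wednesday is 2007-02-14.
2nd Wednesday of March 2007: 2007-03-14.
April 2007 — 2nd Wednesday is 2007-04-11.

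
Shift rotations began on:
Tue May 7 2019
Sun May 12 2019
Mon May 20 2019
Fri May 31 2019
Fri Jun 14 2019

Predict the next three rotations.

Mon Jul 1 2019, Sun Jul 21 2019, Tue Aug 13 2019

Gaps: 5, 8, 11, 14 days — each gap is 3 larger than the previous one.
Next gap: 17 days. Fri Jun 14 2019 + 17 days = Mon Jul 1 2019.
Next gap: 20 days. Mon Jul 1 2019 + 20 days = Sun Jul 21 2019.
Next gap: 23 days. Sun Jul 21 2019 + 23 days = Tue Aug 13 2019.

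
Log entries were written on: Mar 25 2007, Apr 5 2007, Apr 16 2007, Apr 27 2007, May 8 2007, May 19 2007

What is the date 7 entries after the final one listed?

The spacing is 11, 11, 11, 11, 11 days — always 11 days.
May 19 2007 + 11 days = May 30 2007.
May 30 2007 + 11 days = Jun 10 2007.
Jun 10 2007 + 11 days = Jun 21 2007.
Jun 21 2007 + 11 days = Jul 2 2007.
Jul 2 2007 + 11 days = Jul 13 2007.
Jul 13 2007 + 11 days = Jul 24 2007.
Jul 24 2007 + 11 days = Aug 4 2007.

Aug 4 2007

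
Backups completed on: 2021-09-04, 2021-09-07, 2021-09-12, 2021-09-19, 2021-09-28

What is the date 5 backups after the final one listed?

2021-12-12

The spacing grows by 2 each time: 3, 5, 7, 9 days.
Next gap: 11 days. 2021-09-28 + 11 days = 2021-10-09.
Next gap: 13 days. 2021-10-09 + 13 days = 2021-10-22.
Next gap: 15 days. 2021-10-22 + 15 days = 2021-11-06.
Next gap: 17 days. 2021-11-06 + 17 days = 2021-11-23.
Next gap: 19 days. 2021-11-23 + 19 days = 2021-12-12.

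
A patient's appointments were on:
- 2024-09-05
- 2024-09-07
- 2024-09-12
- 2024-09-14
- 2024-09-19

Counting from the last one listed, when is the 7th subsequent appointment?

2024-10-12

The gap pattern 2, 5, 2, 5 repeats every 2 events.
These are the Thursdays and Saturdays of each week.
Next Saturday: 2024-09-21.
The following Thursday is 2024-09-26.
Next Saturday: 2024-09-28.
Next Thursday: 2024-10-03.
The following Saturday is 2024-10-05.
The following Thursday is 2024-10-10.
The following Saturday is 2024-10-12.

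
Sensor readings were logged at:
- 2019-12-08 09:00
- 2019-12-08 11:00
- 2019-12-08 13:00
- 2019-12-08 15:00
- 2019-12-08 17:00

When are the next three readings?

2019-12-08 19:00, 2019-12-08 21:00, 2019-12-08 23:00

Gaps: 2, 2, 2, 2 hours — each event is 2 hours after the previous one.
2019-12-08 17:00 + 2 h = 2019-12-08 19:00.
2019-12-08 19:00 + 2 h = 2019-12-08 21:00.
2019-12-08 21:00 + 2 h = 2019-12-08 23:00.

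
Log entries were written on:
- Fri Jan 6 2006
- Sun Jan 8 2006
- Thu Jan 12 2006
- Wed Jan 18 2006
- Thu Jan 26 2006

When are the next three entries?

Intervals are 2, 4, 6, 8 days — an arithmetic progression with common difference 2.
Next gap: 10 days. Thu Jan 26 2006 + 10 days = Sun Feb 5 2006.
Next gap: 12 days. Sun Feb 5 2006 + 12 days = Fri Feb 17 2006.
Next gap: 14 days. Fri Feb 17 2006 + 14 days = Fri Mar 3 2006.

Sun Feb 5 2006, Fri Feb 17 2006, Fri Mar 3 2006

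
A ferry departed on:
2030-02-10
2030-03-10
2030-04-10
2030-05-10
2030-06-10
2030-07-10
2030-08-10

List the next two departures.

Gaps: 28, 31, 30, 31, 30, 31 days — not constant. Every event is on the 10th of the month.
Pattern: the 10th of each month.
September 2030: 2030-09-10.
Next: October 2030 → 2030-10-10.

2030-09-10, 2030-10-10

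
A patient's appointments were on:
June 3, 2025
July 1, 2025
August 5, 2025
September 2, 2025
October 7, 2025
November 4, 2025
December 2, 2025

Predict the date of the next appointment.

All dates are Tuesdays, 28, 35, 28, 35, 28, 28 days apart.
Specifically, the 1st Tuesday of each month.
1st Tuesday of January 2026: January 6, 2026.

January 6, 2026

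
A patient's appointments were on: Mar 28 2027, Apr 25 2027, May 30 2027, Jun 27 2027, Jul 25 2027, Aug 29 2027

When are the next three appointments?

Sep 26 2027, Oct 31 2027, Nov 28 2027

All Sundays; the gaps (28, 35, 28, 28, 35) vary with month length.
This is the last Sunday of each month.
Last Sunday of September 2027: Sep 26 2027.
Last Sunday of October 2027: Oct 31 2027.
Last Sunday of November 2027: Nov 28 2027.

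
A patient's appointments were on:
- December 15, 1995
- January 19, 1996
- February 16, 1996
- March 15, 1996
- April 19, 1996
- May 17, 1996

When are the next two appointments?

Gaps: 35, 28, 28, 35, 28 days — a mix of 28 and 35. Every date is a Friday.
Each is the 3rd Friday of its month.
3rd Friday of June 1996: June 21, 1996.
July 1996 — 3rd Friday is July 19, 1996.

June 21, 1996; July 19, 1996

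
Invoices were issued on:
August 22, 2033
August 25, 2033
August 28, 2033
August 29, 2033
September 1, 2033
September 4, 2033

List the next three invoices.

September 5, 2033; September 8, 2033; September 11, 2033

Gaps: 3, 3, 1, 3, 3 days — not constant, but cyclic with period 3.
The events fall on every Monday, Thursday and Sunday.
Next Monday: September 5, 2033.
The following Thursday is September 8, 2033.
Next Sunday: September 11, 2033.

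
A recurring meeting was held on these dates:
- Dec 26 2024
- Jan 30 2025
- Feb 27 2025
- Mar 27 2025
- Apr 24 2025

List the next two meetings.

May 29 2025, Jun 26 2025

All Thursdays; the gaps (35, 28, 28, 28) vary with month length.
This is the last Thursday of each month.
May 2025 ends with Thursday May 29 2025.
Last Thursday of June 2025: Jun 26 2025.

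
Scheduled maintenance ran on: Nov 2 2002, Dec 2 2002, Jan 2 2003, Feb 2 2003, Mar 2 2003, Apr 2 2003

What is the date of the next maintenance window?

Gaps: 30, 31, 31, 28, 31 days — not constant. Every event is on the 2nd of the month.
Pattern: the 2nd of each month.
Next: May 2003 → May 2 2003.

May 2 2003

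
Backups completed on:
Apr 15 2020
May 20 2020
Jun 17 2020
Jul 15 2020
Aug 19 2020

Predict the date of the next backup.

Sep 16 2020

All dates are Wednesdays, 35, 28, 28, 35 days apart.
Specifically, the 3rd Wednesday of each month.
September 2020 — 3rd Wednesday is Sep 16 2020.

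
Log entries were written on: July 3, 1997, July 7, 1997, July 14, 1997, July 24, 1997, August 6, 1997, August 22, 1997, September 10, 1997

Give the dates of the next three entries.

October 2, 1997; October 27, 1997; November 24, 1997

Gaps: 4, 7, 10, 13, 16, 19 days — each gap is 3 larger than the previous one.
Next gap: 22 days. September 10, 1997 + 22 days = October 2, 1997.
Next gap: 25 days. October 2, 1997 + 25 days = October 27, 1997.
Next gap: 28 days. October 27, 1997 + 28 days = November 24, 1997.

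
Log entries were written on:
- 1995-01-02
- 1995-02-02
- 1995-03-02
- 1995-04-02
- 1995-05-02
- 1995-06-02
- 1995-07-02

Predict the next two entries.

1995-08-02, 1995-09-02

Each date is the 2nd; the gaps (31, 28, 31, 30, 31, 30) track the month lengths.
The rule is the 2nd of each month.
Next: August 1995 → 1995-08-02.
September 1995: 1995-09-02.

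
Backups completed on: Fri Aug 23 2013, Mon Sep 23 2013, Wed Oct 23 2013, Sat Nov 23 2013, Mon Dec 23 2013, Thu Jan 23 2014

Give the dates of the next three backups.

Each date is the 23rd; the gaps (31, 30, 31, 30, 31) track the month lengths.
The rule is the 23rd of each month.
Next: February 2014 → Sun Feb 23 2014.
Next: March 2014 → Sun Mar 23 2014.
April 2014: Wed Apr 23 2014.

Sun Feb 23 2014, Sun Mar 23 2014, Wed Apr 23 2014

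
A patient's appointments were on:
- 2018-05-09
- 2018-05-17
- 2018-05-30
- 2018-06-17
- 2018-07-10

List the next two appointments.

2018-08-07, 2018-09-09

The spacing grows by 5 each time: 8, 13, 18, 23 days.
Next gap: 28 days. 2018-07-10 + 28 days = 2018-08-07.
Next gap: 33 days. 2018-08-07 + 33 days = 2018-09-09.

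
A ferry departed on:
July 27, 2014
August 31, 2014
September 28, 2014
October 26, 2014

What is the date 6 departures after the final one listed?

All Sundays; the gaps (35, 28, 28) vary with month length.
This is the last Sunday of each month.
Last Sunday of November 2014: November 30, 2014.
Last Sunday of December 2014: December 28, 2014.
January 2015 ends with Sunday January 25, 2015.
February 2015 ends with Sunday February 22, 2015.
Last Sunday of March 2015: March 29, 2015.
April 2015 ends with Sunday April 26, 2015.

April 26, 2015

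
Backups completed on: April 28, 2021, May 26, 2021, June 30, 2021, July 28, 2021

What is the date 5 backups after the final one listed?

Every date is a Wednesday; gaps 28, 35, 28 days.
Each is the last Wednesday of its month (at least one falls on the 29th or later, ruling out '4th Wednesday').
Last Wednesday of August 2021: August 25, 2021.
Last Wednesday of September 2021: September 29, 2021.
Last Wednesday of October 2021: October 27, 2021.
Last Wednesday of November 2021: November 24, 2021.
Last Wednesday of December 2021: December 29, 2021.

December 29, 2021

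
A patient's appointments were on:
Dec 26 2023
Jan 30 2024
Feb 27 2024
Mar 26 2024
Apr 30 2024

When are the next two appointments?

May 28 2024, Jun 25 2024

All Tuesdays; the gaps (35, 28, 28, 35) vary with month length.
This is the last Tuesday of each month.
May 2024 ends with Tuesday May 28 2024.
Last Tuesday of June 2024: Jun 25 2024.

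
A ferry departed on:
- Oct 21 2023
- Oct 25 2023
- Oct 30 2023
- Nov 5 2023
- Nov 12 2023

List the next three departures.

Nov 20 2023, Nov 29 2023, Dec 9 2023

Intervals are 4, 5, 6, 7 days — an arithmetic progression with common difference 1.
Next gap: 8 days. Nov 12 2023 + 8 days = Nov 20 2023.
Next gap: 9 days. Nov 20 2023 + 9 days = Nov 29 2023.
Next gap: 10 days. Nov 29 2023 + 10 days = Dec 9 2023.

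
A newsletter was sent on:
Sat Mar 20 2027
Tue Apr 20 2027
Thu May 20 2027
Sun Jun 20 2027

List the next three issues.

Tue Jul 20 2027, Fri Aug 20 2027, Mon Sep 20 2027

Gaps: 31, 30, 31 days — not constant. Every event is on the 20th of the month.
Pattern: the 20th of each month.
July 2027: Tue Jul 20 2027.
August 2027: Fri Aug 20 2027.
September 2027: Mon Sep 20 2027.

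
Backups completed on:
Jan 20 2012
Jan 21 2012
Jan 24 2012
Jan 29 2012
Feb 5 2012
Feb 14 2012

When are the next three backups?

Feb 25 2012, Mar 9 2012, Mar 24 2012

The spacing grows by 2 each time: 1, 3, 5, 7, 9 days.
Next gap: 11 days. Feb 14 2012 + 11 days = Feb 25 2012.
Next gap: 13 days. Feb 25 2012 + 13 days = Mar 9 2012.
Next gap: 15 days. Mar 9 2012 + 15 days = Mar 24 2012.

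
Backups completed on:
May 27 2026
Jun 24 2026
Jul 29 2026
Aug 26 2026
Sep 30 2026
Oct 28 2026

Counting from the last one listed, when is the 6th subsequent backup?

All Wednesdays; the gaps (28, 35, 28, 35, 28) vary with month length.
This is the last Wednesday of each month.
November 2026 ends with Wednesday Nov 25 2026.
December 2026 ends with Wednesday Dec 30 2026.
Last Wednesday of January 2027: Jan 27 2027.
Last Wednesday of February 2027: Feb 24 2027.
March 2027 ends with Wednesday Mar 31 2027.
Last Wednesday of April 2027: Apr 28 2027.

Apr 28 2027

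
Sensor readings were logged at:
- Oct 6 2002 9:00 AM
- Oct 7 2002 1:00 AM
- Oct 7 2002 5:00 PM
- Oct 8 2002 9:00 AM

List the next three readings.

The interval is a steady 16 hours (16, 16, 16).
Oct 8 2002 9:00 AM + 16 h = Oct 9 2002 1:00 AM.
Oct 9 2002 1:00 AM + 16 h = Oct 9 2002 5:00 PM.
Oct 9 2002 5:00 PM + 16 h = Oct 10 2002 9:00 AM.

Oct 9 2002 1:00 AM, Oct 9 2002 5:00 PM, Oct 10 2002 9:00 AM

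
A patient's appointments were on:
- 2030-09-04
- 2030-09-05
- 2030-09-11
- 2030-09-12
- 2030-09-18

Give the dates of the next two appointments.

2030-09-19, 2030-09-25

The gap pattern 1, 6, 1, 6 repeats every 2 events.
These are the Wednesdays and Thursdays of each week.
Next Thursday: 2030-09-19.
Next Wednesday: 2030-09-25.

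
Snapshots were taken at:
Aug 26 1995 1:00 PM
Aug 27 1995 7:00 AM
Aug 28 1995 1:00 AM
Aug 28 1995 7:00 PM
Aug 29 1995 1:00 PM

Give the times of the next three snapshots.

Aug 30 1995 7:00 AM, Aug 31 1995 1:00 AM, Aug 31 1995 7:00 PM

The interval is a steady 18 hours (18, 18, 18, 18).
Aug 29 1995 1:00 PM + 18 h = Aug 30 1995 7:00 AM.
Aug 30 1995 7:00 AM + 18 h = Aug 31 1995 1:00 AM.
Aug 31 1995 1:00 AM + 18 h = Aug 31 1995 7:00 PM.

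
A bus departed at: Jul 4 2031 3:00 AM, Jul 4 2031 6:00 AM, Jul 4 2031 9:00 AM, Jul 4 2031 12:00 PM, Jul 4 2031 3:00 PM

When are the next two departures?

Jul 4 2031 6:00 PM, Jul 4 2031 9:00 PM

The interval is a steady 3 hours (3, 3, 3, 3).
Jul 4 2031 3:00 PM + 3 h = Jul 4 2031 6:00 PM.
Jul 4 2031 6:00 PM + 3 h = Jul 4 2031 9:00 PM.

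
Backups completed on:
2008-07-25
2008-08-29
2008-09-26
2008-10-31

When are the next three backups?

Every date is a Friday; gaps 35, 28, 35 days.
Each is the last Friday of its month (at least one falls on the 29th or later, ruling out '4th Friday').
November 2008 ends with Friday 2008-11-28.
Last Friday of December 2008: 2008-12-26.
Last Friday of January 2009: 2009-01-30.

2008-11-28, 2008-12-26, 2009-01-30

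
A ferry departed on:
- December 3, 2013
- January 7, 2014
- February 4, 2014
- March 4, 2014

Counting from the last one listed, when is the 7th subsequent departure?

October 7, 2014

Gaps: 35, 28, 28 days — a mix of 28 and 35. Every date is a Tuesday.
Each is the 1st Tuesday of its month.
1st Tuesday of April 2014: April 1, 2014.
May 2014 — 1st Tuesday is May 6, 2014.
1st Tuesday of June 2014: June 3, 2014.
1st Tuesday of July 2014: July 1, 2014.
August 2014 — 1st Tuesday is August 5, 2014.
1st Tuesday of September 2014: September 2, 2014.
1st Tuesday of October 2014: October 7, 2014.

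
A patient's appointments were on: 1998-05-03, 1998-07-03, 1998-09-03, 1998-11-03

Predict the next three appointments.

1999-01-03, 1999-03-03, 1999-05-03

Gaps: 61, 62, 61 days — not constant. Every event is on the 3rd of the month.
Pattern: the 3rd of every 2 months.
Next: January 1999 → 1999-01-03.
March 1999: 1999-03-03.
May 1999: 1999-05-03.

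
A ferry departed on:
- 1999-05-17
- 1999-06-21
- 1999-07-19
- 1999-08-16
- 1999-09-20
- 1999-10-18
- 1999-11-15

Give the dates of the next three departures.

These are Mondays at 28- or 35-day spacing (35, 28, 28, 35, 28, 28).
The pattern: 3rd Monday of the month.
December 1999 — 3rd Monday is 1999-12-20.
January 2000 — 3rd Monday is 2000-01-17.
February 2000 — 3rd Monday is 2000-02-21.

1999-12-20, 2000-01-17, 2000-02-21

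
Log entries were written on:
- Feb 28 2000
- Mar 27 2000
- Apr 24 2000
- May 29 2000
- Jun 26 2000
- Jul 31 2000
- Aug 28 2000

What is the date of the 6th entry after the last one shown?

These are Mondays with 28, 28, 35, 28, 35, 28-day gaps.
Each is the final Monday of its month — May 29 2000 is past the 28th, so '4th Monday' doesn't fit.
September 2000 ends with Monday Sep 25 2000.
October 2000 ends with Monday Oct 30 2000.
November 2000 ends with Monday Nov 27 2000.
Last Monday of December 2000: Dec 25 2000.
January 2001 ends with Monday Jan 29 2001.
February 2001 ends with Monday Feb 26 2001.

Feb 26 2001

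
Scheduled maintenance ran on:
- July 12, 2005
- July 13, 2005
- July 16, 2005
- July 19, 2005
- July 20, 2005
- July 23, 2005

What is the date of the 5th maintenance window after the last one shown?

The gap pattern 1, 3, 3, 1, 3 repeats every 3 events.
These are the Tuesdays, Wednesdays and Saturdays of each week.
Next Tuesday: July 26, 2005.
The following Wednesday is July 27, 2005.
Next Saturday: July 30, 2005.
The following Tuesday is August 2, 2005.
Next Wednesday: August 3, 2005.

August 3, 2005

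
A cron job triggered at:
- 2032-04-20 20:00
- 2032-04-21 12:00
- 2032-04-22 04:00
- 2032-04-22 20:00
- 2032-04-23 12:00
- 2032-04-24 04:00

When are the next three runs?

2032-04-24 20:00, 2032-04-25 12:00, 2032-04-26 04:00

The interval is a steady 16 hours (16, 16, 16, 16, 16).
2032-04-24 04:00 + 16 h = 2032-04-24 20:00.
2032-04-24 20:00 + 16 h = 2032-04-25 12:00.
2032-04-25 12:00 + 16 h = 2032-04-26 04:00.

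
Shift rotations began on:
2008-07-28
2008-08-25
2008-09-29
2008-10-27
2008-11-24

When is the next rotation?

2008-12-29

Every date is a Monday; gaps 28, 35, 28, 28 days.
Each is the last Monday of its month (at least one falls on the 29th or later, ruling out '4th Monday').
Last Monday of December 2008: 2008-12-29.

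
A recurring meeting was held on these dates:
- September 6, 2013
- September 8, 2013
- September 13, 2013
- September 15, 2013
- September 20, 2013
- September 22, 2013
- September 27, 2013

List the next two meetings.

Gaps: 2, 5, 2, 5, 2, 5 days — not constant, but cyclic with period 2.
The events fall on every Friday and Sunday.
The following Sunday is September 29, 2013.
The following Friday is October 4, 2013.

September 29, 2013; October 4, 2013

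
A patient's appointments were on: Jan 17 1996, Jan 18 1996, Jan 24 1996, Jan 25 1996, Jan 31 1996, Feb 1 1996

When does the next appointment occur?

Feb 7 1996

Every event lands on a Wednesday or Thursday (gaps cycle 1, 6, 1, 6, 1).
So the schedule is: every Wednesday and Thursday.
Next Wednesday: Feb 7 1996.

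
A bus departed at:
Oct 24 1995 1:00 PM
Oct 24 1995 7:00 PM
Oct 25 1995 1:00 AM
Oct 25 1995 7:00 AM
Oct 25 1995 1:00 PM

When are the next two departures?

Oct 25 1995 7:00 PM, Oct 26 1995 1:00 AM

The interval is a steady 6 hours (6, 6, 6, 6).
Oct 25 1995 1:00 PM + 6 h = Oct 25 1995 7:00 PM.
Oct 25 1995 7:00 PM + 6 h = Oct 26 1995 1:00 AM.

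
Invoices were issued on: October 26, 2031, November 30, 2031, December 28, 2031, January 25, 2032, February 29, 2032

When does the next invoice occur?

Every date is a Sunday; gaps 35, 28, 28, 35 days.
Each is the last Sunday of its month (at least one falls on the 29th or later, ruling out '4th Sunday').
Last Sunday of March 2032: March 28, 2032.

March 28, 2032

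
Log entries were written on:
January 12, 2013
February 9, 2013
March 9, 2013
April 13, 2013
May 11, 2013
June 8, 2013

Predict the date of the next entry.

July 13, 2013

These are Saturdays at 28- or 35-day spacing (28, 28, 35, 28, 28).
The pattern: 2nd Saturday of the month.
2nd Saturday of July 2013: July 13, 2013.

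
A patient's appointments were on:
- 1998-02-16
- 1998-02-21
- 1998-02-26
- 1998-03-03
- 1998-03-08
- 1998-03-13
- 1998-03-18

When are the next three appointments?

1998-03-23, 1998-03-28, 1998-04-02

Gaps between consecutive events: 5, 5, 5, 5, 5, 5 days — a constant 5-day interval.
1998-03-18 + 5 days = 1998-03-23.
1998-03-23 + 5 days = 1998-03-28.
1998-03-28 + 5 days = 1998-04-02.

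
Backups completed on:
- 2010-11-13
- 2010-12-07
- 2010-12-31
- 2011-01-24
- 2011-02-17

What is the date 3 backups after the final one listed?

2011-04-30

Gaps between consecutive events: 24, 24, 24, 24 days — a constant 24-day interval.
2011-02-17 + 24 days = 2011-03-13.
2011-03-13 + 24 days = 2011-04-06.
2011-04-06 + 24 days = 2011-04-30.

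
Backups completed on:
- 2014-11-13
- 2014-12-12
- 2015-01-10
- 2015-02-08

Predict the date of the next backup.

2015-03-09

Gaps between consecutive events: 29, 29, 29 days — a constant 29-day interval.
2015-02-08 + 29 days = 2015-03-09.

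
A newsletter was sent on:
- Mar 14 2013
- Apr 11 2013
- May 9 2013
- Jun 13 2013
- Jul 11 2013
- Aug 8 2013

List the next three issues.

Gaps: 28, 28, 35, 28, 28 days — a mix of 28 and 35. Every date is a Thursday.
Each is the 2nd Thursday of its month.
September 2013 — 2nd Thursday is Sep 12 2013.
October 2013 — 2nd Thursday is Oct 10 2013.
November 2013 — 2nd Thursday is Nov 14 2013.

Sep 12 2013, Oct 10 2013, Nov 14 2013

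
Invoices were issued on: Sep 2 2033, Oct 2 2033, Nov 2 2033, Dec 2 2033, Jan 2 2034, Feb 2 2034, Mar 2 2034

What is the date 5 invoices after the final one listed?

Each date is the 2nd; the gaps (30, 31, 30, 31, 31, 28) track the month lengths.
The rule is the 2nd of each month.
Next: April 2034 → Apr 2 2034.
May 2034: May 2 2034.
June 2034: Jun 2 2034.
Next: July 2034 → Jul 2 2034.
August 2034: Aug 2 2034.

Aug 2 2034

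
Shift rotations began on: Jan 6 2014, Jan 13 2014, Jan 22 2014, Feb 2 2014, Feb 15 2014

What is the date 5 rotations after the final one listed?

Intervals are 7, 9, 11, 13 days — an arithmetic progression with common difference 2.
Next gap: 15 days. Feb 15 2014 + 15 days = Mar 2 2014.
Next gap: 17 days. Mar 2 2014 + 17 days = Mar 19 2014.
Next gap: 19 days. Mar 19 2014 + 19 days = Apr 7 2014.
Next gap: 21 days. Apr 7 2014 + 21 days = Apr 28 2014.
Next gap: 23 days. Apr 28 2014 + 23 days = May 21 2014.

May 21 2014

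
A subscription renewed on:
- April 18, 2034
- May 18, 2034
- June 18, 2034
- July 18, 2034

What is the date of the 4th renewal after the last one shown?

November 18, 2034

The day-of-month is always 18 (30, 31, 30 days between events).
So this recurs on the 18th of each month.
Next: August 2034 → August 18, 2034.
September 2034: September 18, 2034.
Next: October 2034 → October 18, 2034.
Next: November 2034 → November 18, 2034.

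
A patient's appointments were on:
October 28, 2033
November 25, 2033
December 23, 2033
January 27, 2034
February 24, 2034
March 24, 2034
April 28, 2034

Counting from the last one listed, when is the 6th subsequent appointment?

These are Fridays at 28- or 35-day spacing (28, 28, 35, 28, 28, 35).
The pattern: 4th Friday of the month.
4th Friday of May 2034: May 26, 2034.
4th Friday of June 2034: June 23, 2034.
4th Friday of July 2034: July 28, 2034.
August 2034 — 4th Friday is August 25, 2034.
4th Friday of September 2034: September 22, 2034.
4th Friday of October 2034: October 27, 2034.

October 27, 2034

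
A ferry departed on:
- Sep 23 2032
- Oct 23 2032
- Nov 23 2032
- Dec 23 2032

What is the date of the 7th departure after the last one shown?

Jul 23 2033

Gaps: 30, 31, 30 days — not constant. Every event is on the 23rd of the month.
Pattern: the 23rd of each month.
Next: January 2033 → Jan 23 2033.
February 2033: Feb 23 2033.
March 2033: Mar 23 2033.
April 2033: Apr 23 2033.
May 2033: May 23 2033.
Next: June 2033 → Jun 23 2033.
July 2033: Jul 23 2033.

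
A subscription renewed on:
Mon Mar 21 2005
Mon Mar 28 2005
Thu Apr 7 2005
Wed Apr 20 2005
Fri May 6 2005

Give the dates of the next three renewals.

Wed May 25 2005, Thu Jun 16 2005, Mon Jul 11 2005

The spacing grows by 3 each time: 7, 10, 13, 16 days.
Next gap: 19 days. Fri May 6 2005 + 19 days = Wed May 25 2005.
Next gap: 22 days. Wed May 25 2005 + 22 days = Thu Jun 16 2005.
Next gap: 25 days. Thu Jun 16 2005 + 25 days = Mon Jul 11 2005.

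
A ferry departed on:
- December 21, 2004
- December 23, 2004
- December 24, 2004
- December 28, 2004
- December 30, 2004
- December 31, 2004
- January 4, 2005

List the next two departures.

January 6, 2005; January 7, 2005

Every event lands on a Tuesday or Thursday or Friday (gaps cycle 2, 1, 4, 2, 1, 4).
So the schedule is: every Tuesday, Thursday and Friday.
The following Thursday is January 6, 2005.
Next Friday: January 7, 2005.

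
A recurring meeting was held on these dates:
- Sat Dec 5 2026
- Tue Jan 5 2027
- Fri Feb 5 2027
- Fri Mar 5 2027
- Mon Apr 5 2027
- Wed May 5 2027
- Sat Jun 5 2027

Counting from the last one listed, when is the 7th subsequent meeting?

Wed Jan 5 2028

Gaps: 31, 31, 28, 31, 30, 31 days — not constant. Every event is on the 5th of the month.
Pattern: the 5th of each month.
July 2027: Mon Jul 5 2027.
Next: August 2027 → Thu Aug 5 2027.
September 2027: Sun Sep 5 2027.
Next: October 2027 → Tue Oct 5 2027.
November 2027: Fri Nov 5 2027.
Next: December 2027 → Sun Dec 5 2027.
January 2028: Wed Jan 5 2028.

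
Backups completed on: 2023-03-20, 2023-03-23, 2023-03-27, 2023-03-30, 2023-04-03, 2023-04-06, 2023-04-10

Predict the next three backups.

2023-04-13, 2023-04-17, 2023-04-20

Gaps: 3, 4, 3, 4, 3, 4 days — not constant, but cyclic with period 2.
The events fall on every Monday and Thursday.
Next Thursday: 2023-04-13.
The following Monday is 2023-04-17.
Next Thursday: 2023-04-20.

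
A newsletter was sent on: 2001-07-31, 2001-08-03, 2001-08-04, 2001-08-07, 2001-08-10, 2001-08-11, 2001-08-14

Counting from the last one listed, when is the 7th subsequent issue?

Gaps: 3, 1, 3, 3, 1, 3 days — not constant, but cyclic with period 3.
The events fall on every Tuesday, Friday and Saturday.
Next Friday: 2001-08-17.
Next Saturday: 2001-08-18.
The following Tuesday is 2001-08-21.
The following Friday is 2001-08-24.
Next Saturday: 2001-08-25.
The following Tuesday is 2001-08-28.
The following Friday is 2001-08-31.

2001-08-31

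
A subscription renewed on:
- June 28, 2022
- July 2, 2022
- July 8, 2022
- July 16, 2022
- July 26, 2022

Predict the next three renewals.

The spacing grows by 2 each time: 4, 6, 8, 10 days.
Next gap: 12 days. July 26, 2022 + 12 days = August 7, 2022.
Next gap: 14 days. August 7, 2022 + 14 days = August 21, 2022.
Next gap: 16 days. August 21, 2022 + 16 days = September 6, 2022.

August 7, 2022; August 21, 2022; September 6, 2022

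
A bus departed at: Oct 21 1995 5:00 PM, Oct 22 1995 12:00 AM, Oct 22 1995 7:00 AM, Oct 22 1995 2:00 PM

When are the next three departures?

Oct 22 1995 9:00 PM, Oct 23 1995 4:00 AM, Oct 23 1995 11:00 AM

Spacing: 7, 7, 7 h — constant 7 h.
Oct 22 1995 2:00 PM + 7 h = Oct 22 1995 9:00 PM.
Oct 22 1995 9:00 PM + 7 h = Oct 23 1995 4:00 AM.
Oct 23 1995 4:00 AM + 7 h = Oct 23 1995 11:00 AM.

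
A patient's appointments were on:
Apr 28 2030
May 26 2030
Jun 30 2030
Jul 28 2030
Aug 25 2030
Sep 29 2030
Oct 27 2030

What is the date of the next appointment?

Nov 24 2030

Every date is a Sunday; gaps 28, 35, 28, 28, 35, 28 days.
Each is the last Sunday of its month (at least one falls on the 29th or later, ruling out '4th Sunday').
November 2030 ends with Sunday Nov 24 2030.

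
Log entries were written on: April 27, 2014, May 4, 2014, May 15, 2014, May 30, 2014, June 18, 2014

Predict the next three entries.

Intervals are 7, 11, 15, 19 days — an arithmetic progression with common difference 4.
Next gap: 23 days. June 18, 2014 + 23 days = July 11, 2014.
Next gap: 27 days. July 11, 2014 + 27 days = August 7, 2014.
Next gap: 31 days. August 7, 2014 + 31 days = September 7, 2014.

July 11, 2014; August 7, 2014; September 7, 2014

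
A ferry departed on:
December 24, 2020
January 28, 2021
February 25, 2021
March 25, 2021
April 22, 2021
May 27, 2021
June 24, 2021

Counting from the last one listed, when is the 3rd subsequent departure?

September 23, 2021

All dates are Thursdays, 35, 28, 28, 28, 35, 28 days apart.
Specifically, the 4th Thursday of each month.
4th Thursday of July 2021: July 22, 2021.
August 2021 — 4th Thursday is August 26, 2021.
4th Thursday of September 2021: September 23, 2021.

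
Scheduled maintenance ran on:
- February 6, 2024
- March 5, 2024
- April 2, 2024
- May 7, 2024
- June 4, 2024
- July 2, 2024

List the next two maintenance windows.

All dates are Tuesdays, 28, 28, 35, 28, 28 days apart.
Specifically, the 1st Tuesday of each month.
August 2024 — 1st Tuesday is August 6, 2024.
1st Tuesday of September 2024: September 3, 2024.

August 6, 2024; September 3, 2024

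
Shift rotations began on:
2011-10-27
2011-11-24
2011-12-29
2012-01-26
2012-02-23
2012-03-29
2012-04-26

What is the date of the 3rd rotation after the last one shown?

These are Thursdays with 28, 35, 28, 28, 35, 28-day gaps.
Each is the final Thursday of its month — 2011-12-29 is past the 28th, so '4th Thursday' doesn't fit.
Last Thursday of May 2012: 2012-05-31.
June 2012 ends with Thursday 2012-06-28.
July 2012 ends with Thursday 2012-07-26.

2012-07-26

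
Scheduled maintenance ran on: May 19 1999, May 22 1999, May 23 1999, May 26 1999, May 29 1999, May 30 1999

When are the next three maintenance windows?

Jun 2 1999, Jun 5 1999, Jun 6 1999

Every event lands on a Wednesday or Saturday or Sunday (gaps cycle 3, 1, 3, 3, 1).
So the schedule is: every Wednesday, Saturday and Sunday.
Next Wednesday: Jun 2 1999.
Next Saturday: Jun 5 1999.
The following Sunday is Jun 6 1999.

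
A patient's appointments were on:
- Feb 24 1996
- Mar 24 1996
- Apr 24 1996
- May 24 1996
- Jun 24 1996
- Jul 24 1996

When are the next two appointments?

Aug 24 1996, Sep 24 1996

The day-of-month is always 24 (29, 31, 30, 31, 30 days between events).
So this recurs on the 24th of each month.
August 1996: Aug 24 1996.
September 1996: Sep 24 1996.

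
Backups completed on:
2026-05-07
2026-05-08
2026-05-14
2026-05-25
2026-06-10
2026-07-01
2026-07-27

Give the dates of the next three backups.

Gaps: 1, 6, 11, 16, 21, 26 days — each gap is 5 larger than the previous one.
Next gap: 31 days. 2026-07-27 + 31 days = 2026-08-27.
Next gap: 36 days. 2026-08-27 + 36 days = 2026-10-02.
Next gap: 41 days. 2026-10-02 + 41 days = 2026-11-12.

2026-08-27, 2026-10-02, 2026-11-12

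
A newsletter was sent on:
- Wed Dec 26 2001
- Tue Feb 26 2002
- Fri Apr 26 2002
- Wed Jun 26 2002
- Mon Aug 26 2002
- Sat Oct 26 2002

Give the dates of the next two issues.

Thu Dec 26 2002, Wed Feb 26 2003

Gaps: 62, 59, 61, 61, 61 days — not constant. Every event is on the 26th of the month.
Pattern: the 26th of every 2 months.
December 2002: Thu Dec 26 2002.
Next: February 2003 → Wed Feb 26 2003.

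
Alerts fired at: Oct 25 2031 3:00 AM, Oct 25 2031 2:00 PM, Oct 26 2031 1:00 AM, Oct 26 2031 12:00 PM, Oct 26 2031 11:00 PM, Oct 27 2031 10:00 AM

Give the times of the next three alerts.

Oct 27 2031 9:00 PM, Oct 28 2031 8:00 AM, Oct 28 2031 7:00 PM

The interval is a steady 11 hours (11, 11, 11, 11, 11).
Oct 27 2031 10:00 AM + 11 h = Oct 27 2031 9:00 PM.
Oct 27 2031 9:00 PM + 11 h = Oct 28 2031 8:00 AM.
Oct 28 2031 8:00 AM + 11 h = Oct 28 2031 7:00 PM.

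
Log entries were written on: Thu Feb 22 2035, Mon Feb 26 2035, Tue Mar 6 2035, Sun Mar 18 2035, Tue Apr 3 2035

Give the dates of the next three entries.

Gaps: 4, 8, 12, 16 days — each gap is 4 larger than the previous one.
Next gap: 20 days. Tue Apr 3 2035 + 20 days = Mon Apr 23 2035.
Next gap: 24 days. Mon Apr 23 2035 + 24 days = Thu May 17 2035.
Next gap: 28 days. Thu May 17 2035 + 28 days = Thu Jun 14 2035.

Mon Apr 23 2035, Thu May 17 2035, Thu Jun 14 2035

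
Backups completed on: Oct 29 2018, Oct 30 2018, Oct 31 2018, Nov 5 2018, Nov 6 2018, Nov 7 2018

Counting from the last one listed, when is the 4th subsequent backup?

Nov 19 2018

Gaps: 1, 1, 5, 1, 1 days — not constant, but cyclic with period 3.
The events fall on every Monday, Tuesday and Wednesday.
The following Monday is Nov 12 2018.
Next Tuesday: Nov 13 2018.
Next Wednesday: Nov 14 2018.
The following Monday is Nov 19 2018.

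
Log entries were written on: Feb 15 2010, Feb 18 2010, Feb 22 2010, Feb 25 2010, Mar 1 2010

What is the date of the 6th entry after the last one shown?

Every event lands on a Monday or Thursday (gaps cycle 3, 4, 3, 4).
So the schedule is: every Monday and Thursday.
The following Thursday is Mar 4 2010.
Next Monday: Mar 8 2010.
Next Thursday: Mar 11 2010.
The following Monday is Mar 15 2010.
The following Thursday is Mar 18 2010.
Next Monday: Mar 22 2010.

Mar 22 2010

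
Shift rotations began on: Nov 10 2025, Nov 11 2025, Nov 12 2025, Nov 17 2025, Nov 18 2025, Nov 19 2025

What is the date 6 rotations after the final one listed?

Dec 3 2025

Every event lands on a Monday or Tuesday or Wednesday (gaps cycle 1, 1, 5, 1, 1).
So the schedule is: every Monday, Tuesday and Wednesday.
The following Monday is Nov 24 2025.
The following Tuesday is Nov 25 2025.
Next Wednesday: Nov 26 2025.
Next Monday: Dec 1 2025.
The following Tuesday is Dec 2 2025.
Next Wednesday: Dec 3 2025.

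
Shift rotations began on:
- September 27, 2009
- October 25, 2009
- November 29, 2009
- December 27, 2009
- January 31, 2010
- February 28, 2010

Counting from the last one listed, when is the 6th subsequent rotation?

August 29, 2010

Every date is a Sunday; gaps 28, 35, 28, 35, 28 days.
Each is the last Sunday of its month (at least one falls on the 29th or later, ruling out '4th Sunday').
Last Sunday of March 2010: March 28, 2010.
Last Sunday of April 2010: April 25, 2010.
Last Sunday of May 2010: May 30, 2010.
Last Sunday of June 2010: June 27, 2010.
July 2010 ends with Sunday July 25, 2010.
Last Sunday of August 2010: August 29, 2010.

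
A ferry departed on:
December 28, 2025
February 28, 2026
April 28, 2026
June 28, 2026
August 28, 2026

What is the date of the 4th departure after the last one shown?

Each date is the 28th; the gaps (62, 59, 61, 61) track the month lengths.
The rule is the 28th of every 2 months.
Next: October 2026 → October 28, 2026.
Next: December 2026 → December 28, 2026.
February 2027: February 28, 2027.
April 2027: April 28, 2027.

April 28, 2027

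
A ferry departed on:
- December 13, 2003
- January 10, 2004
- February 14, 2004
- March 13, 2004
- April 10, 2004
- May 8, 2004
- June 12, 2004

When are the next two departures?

Gaps: 28, 35, 28, 28, 28, 35 days — a mix of 28 and 35. Every date is a Saturday.
Each is the 2nd Saturday of its month.
2nd Saturday of July 2004: July 10, 2004.
2nd Saturday of August 2004: August 14, 2004.

July 10, 2004; August 14, 2004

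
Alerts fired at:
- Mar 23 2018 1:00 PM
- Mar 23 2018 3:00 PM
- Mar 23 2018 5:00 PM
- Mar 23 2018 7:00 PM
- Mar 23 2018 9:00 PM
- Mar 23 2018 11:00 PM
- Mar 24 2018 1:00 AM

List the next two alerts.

Mar 24 2018 3:00 AM, Mar 24 2018 5:00 AM

Spacing: 2, 2, 2, 2, 2, 2 h — constant 2 h.
Mar 24 2018 1:00 AM + 2 h = Mar 24 2018 3:00 AM.
Mar 24 2018 3:00 AM + 2 h = Mar 24 2018 5:00 AM.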